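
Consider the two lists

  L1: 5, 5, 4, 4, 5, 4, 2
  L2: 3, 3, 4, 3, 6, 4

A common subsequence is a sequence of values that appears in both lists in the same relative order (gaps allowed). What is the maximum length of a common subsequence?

Taking 4 (L1 #3, L2 #3), then 4 (L1 #6, L2 #6) gives a common subsequence of length 2, and the DP table's final entry dp[7][6] is also 2, so no common subsequence is longer.

2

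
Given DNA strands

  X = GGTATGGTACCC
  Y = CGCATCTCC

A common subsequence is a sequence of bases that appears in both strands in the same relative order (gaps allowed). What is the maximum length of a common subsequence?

6

Let dp[i][j] be the LCS length of the first i bases of X and the first j bases of Y. dp[i][j] = dp[i-1][j-1]+1 when the i-th and j-th bases match, else max(dp[i-1][j], dp[i][j-1]).
    ·  C  G  C  A  T  C  T  C  C
 ·  0  0  0  0  0  0  0  0  0  0
 G  0  0  1  1  1  1  1  1  1  1
 G  0  0  1  1  1  1  1  1  1  1
 T  0  0  1  1  1  2  2  2  2  2
 A  0  0  1  1  2  2  2  2  2  2
 T  0  0  1  1  2  3  3  3  3  3
 G  0  0  1  1  2  3  3  3  3  3
 G  0  0  1  1  2  3  3  3  3  3
 T  0  0  1  1  2  3  3  4  4  4
 A  0  0  1  1  2  3  3  4  4  4
 C  0  1  1  2  2  3  4  4  5  5
 C  0  1  1  2  2  3  4  4  5  6
 C  0  1  1  2  2  3  4  4  5  6
dp[12][9] = 6. One LCS (by backtracking along matches): GATTCC.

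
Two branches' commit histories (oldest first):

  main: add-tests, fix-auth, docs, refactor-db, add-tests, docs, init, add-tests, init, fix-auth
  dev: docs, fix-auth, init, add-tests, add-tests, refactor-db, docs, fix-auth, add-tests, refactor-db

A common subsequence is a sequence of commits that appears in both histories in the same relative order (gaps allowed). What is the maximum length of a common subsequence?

Pick add-tests at main[1]=dev[5]; then refactor-db at main[4]=dev[6]; then docs at main[6]=dev[7]; then add-tests at main[8]=dev[9]; all 4 commits appear in both, in order. dp[10][10] = 4 confirms this is the maximum.

4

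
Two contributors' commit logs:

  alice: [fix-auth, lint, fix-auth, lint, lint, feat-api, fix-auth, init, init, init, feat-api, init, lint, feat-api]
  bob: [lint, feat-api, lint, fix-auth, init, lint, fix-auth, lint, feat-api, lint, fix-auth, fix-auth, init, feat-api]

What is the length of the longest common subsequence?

Match fix-auth (alice #1, bob #4), lint (alice #2, bob #6), fix-auth (alice #3, bob #7), lint (alice #4, bob #8), lint (alice #5, bob #10), fix-auth (alice #7, bob #12), init (alice #12, bob #13), feat-api (alice #14, bob #14) — 8 commits in the same relative order in both, and the DP table's final entry dp[14][14] is also 8, so no common subsequence is longer.

8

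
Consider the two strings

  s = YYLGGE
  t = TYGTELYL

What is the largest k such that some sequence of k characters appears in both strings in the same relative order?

3

Let dp[i][j] be the LCS length of the first i characters of s and the first j characters of t. dp[i][j] = dp[i-1][j-1]+1 when the i-th and j-th characters match, else max(dp[i-1][j], dp[i][j-1]).
    ·  T  Y  G  T  E  L  Y  L
 ·  0  0  0  0  0  0  0  0  0
 Y  0  0  1  1  1  1  1  1  1
 Y  0  0  1  1  1  1  1  2  2
 L  0  0  1  1  1  1  2  2  3
 G  0  0  1  2  2  2  2  2  3
 G  0  0  1  2  2  2  2  2  3
 E  0  0  1  2  2  3  3  3  3
dp[6][8] = 3. One LCS (by backtracking along matches): YYL.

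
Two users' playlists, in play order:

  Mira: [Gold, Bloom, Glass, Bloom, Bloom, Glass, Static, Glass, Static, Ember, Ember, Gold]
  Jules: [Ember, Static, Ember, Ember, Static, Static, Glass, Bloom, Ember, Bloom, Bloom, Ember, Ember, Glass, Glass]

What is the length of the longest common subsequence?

Match Bloom [2,8]; then Bloom [4,10]; then Bloom [5,11]; then Glass [6,14]; then Glass [8,15] — 5 songs in the same relative order in both. The LCS DP gives dp[12][15] = 5, so this is optimal.

5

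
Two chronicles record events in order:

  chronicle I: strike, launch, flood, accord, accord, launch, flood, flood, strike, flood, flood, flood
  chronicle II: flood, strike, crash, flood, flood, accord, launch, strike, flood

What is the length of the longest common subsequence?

6

Pick strike at chronicle I[1]=chronicle II[2], then flood at chronicle I[3]=chronicle II[5], then accord at chronicle I[5]=chronicle II[6], then launch at chronicle I[6]=chronicle II[7], then strike at chronicle I[9]=chronicle II[8], then flood at chronicle I[12]=chronicle II[9]; all 6 events appear in both, in order. dp[12][9] = 6 confirms this is the maximum.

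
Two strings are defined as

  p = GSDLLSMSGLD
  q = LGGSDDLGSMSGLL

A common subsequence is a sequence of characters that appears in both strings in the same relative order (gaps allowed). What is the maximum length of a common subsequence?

9

Match G at p[1]=q[3] → S at p[2]=q[4] → D at p[3]=q[6] → L at p[4]=q[7] → S at p[6]=q[9] → M at p[7]=q[10] → S at p[8]=q[11] → G at p[9]=q[12] → L at p[10]=q[14] — 9 characters in the same relative order in both, and the DP table's final entry dp[11][14] is also 9, so no common subsequence is longer.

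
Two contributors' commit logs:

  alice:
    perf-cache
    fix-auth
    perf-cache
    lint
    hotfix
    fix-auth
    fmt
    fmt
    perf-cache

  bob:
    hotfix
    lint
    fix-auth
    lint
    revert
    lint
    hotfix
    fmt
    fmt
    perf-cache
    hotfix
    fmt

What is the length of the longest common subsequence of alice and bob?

6

One common subsequence of length 6: fix-auth [2,3], lint [4,6], hotfix [5,7], fmt [7,8], fmt [8,9], perf-cache [9,10], and the DP table's final entry dp[9][12] is also 6, so no common subsequence is longer.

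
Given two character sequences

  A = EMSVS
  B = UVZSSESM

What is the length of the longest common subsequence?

Pick E at A[1]=B[6] → M at A[2]=B[8]; all 2 characters appear in both, in order. Since dp[5][8] = 2, nothing longer is possible.

2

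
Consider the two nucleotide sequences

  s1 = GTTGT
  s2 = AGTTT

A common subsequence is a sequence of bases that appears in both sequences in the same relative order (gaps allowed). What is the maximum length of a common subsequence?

4

Taking G [1,2] → T [2,3] → T [3,4] → T [5,5] gives a common subsequence of length 4. dp[5][5] = 4 confirms this is the maximum.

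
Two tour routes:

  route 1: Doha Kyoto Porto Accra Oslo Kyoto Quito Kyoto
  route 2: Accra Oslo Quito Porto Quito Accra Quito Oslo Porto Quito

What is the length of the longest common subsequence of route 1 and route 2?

4

One common subsequence of length 4: Porto (route 1 #3, route 2 #4) → Accra (route 1 #4, route 2 #6) → Oslo (route 1 #5, route 2 #8) → Quito (route 1 #7, route 2 #10). The LCS DP gives dp[8][10] = 4, so this is optimal.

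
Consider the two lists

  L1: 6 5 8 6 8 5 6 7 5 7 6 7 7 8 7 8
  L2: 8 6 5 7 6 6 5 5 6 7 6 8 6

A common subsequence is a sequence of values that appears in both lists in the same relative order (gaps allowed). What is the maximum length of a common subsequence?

Taking 6 (L1 #1, L2 #2) → 5 (L1 #2, L2 #3) → 6 (L1 #4, L2 #6) → 5 (L1 #6, L2 #8) → 6 (L1 #7, L2 #9) → 7 (L1 #10, L2 #10) → 6 (L1 #11, L2 #11) → 8 (L1 #14, L2 #12) gives a common subsequence of length 8. dp[16][13] = 8 confirms this is the maximum.

8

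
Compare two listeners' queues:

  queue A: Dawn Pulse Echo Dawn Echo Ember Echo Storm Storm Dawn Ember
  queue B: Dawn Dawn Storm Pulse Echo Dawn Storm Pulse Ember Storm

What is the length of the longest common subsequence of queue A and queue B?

Match Dawn at queue A[1]=queue B[2] → Pulse at queue A[2]=queue B[4] → Echo at queue A[3]=queue B[5] → Dawn at queue A[4]=queue B[6] → Ember at queue A[6]=queue B[9] → Storm at queue A[9]=queue B[10] — 6 songs in the same relative order in both, and the DP table's final entry dp[11][10] is also 6, so no common subsequence is longer.

6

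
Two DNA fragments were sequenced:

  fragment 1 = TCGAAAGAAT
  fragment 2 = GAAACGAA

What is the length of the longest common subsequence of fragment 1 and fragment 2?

7

Taking G (fragment 1 #3, fragment 2 #1), A (fragment 1 #4, fragment 2 #2), A (fragment 1 #5, fragment 2 #3), A (fragment 1 #6, fragment 2 #4), G (fragment 1 #7, fragment 2 #6), A (fragment 1 #8, fragment 2 #7), A (fragment 1 #9, fragment 2 #8) gives a common subsequence of length 7. The LCS DP gives dp[10][8] = 7, so this is optimal.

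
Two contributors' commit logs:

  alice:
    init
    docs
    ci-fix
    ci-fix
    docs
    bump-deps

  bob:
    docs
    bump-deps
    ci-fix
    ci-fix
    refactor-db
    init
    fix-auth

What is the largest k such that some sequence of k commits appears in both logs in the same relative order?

3

Taking docs (alice #2, bob #1), ci-fix (alice #3, bob #3), ci-fix (alice #4, bob #4) gives a common subsequence of length 3. The LCS DP gives dp[6][7] = 3, so this is optimal.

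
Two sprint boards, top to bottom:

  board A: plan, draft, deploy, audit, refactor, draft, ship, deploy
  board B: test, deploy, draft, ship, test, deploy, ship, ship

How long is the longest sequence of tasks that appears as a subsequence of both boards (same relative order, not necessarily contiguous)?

Match deploy [3,2]; then draft [6,3]; then ship [7,4]; then deploy [8,6] — 4 tasks in the same relative order in both, and the DP table's final entry dp[8][8] is also 4, so no common subsequence is longer.

4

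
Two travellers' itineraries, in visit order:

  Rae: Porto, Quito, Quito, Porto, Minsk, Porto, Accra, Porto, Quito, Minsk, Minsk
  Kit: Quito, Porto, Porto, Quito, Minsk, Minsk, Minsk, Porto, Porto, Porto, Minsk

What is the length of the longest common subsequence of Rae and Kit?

6

One common subsequence of length 6: Porto at Rae[1]=Kit[3], Quito at Rae[2]=Kit[4], Porto at Rae[4]=Kit[8], Porto at Rae[6]=Kit[9], Porto at Rae[8]=Kit[10], Minsk at Rae[11]=Kit[11], and the DP table's final entry dp[11][11] is also 6, so no common subsequence is longer.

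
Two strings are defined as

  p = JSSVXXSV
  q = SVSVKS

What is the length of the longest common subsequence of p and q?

4

Let dp[i][j] be the LCS length of the first i characters of p and the first j characters of q. dp[i][j] = dp[i-1][j-1]+1 when the i-th and j-th characters match, else max(dp[i-1][j], dp[i][j-1]).
    ·  S  V  S  V  K  S
 ·  0  0  0  0  0  0  0
 J  0  0  0  0  0  0  0
 S  0  1  1  1  1  1  1
 S  0  1  1  2  2  2  2
 V  0  1  2  2  3  3  3
 X  0  1  2  2  3  3  3
 X  0  1  2  2  3  3  3
 S  0  1  2  3  3  3  4
 V  0  1  2  3  4  4  4
dp[8][6] = 4. One LCS (by backtracking along matches): SSVS.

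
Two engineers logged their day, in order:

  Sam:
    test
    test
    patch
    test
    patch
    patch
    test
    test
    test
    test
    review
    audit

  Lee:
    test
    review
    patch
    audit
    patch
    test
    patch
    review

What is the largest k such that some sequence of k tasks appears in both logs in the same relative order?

5

One common subsequence of length 5: test [1,1], patch [3,5], test [4,6], patch [6,7], review [11,8]. dp[12][8] = 5 confirms this is the maximum.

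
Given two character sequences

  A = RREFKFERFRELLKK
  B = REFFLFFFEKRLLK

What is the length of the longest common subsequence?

Taking R (A #2, B #1), E (A #3, B #2), F (A #4, B #7), F (A #6, B #8), E (A #7, B #9), R (A #10, B #11), L (A #12, B #12), L (A #13, B #13), K (A #15, B #14) gives a common subsequence of length 9, and the DP table's final entry dp[15][14] is also 9, so no common subsequence is longer.

9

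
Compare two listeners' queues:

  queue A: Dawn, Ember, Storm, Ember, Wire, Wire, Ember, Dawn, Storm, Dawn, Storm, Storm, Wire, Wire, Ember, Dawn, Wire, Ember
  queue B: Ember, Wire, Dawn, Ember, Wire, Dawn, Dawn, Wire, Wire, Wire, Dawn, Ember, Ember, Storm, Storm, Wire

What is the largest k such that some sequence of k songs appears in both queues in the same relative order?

Taking Dawn at queue A[1]=queue B[3]; then Ember at queue A[4]=queue B[4]; then Wire at queue A[6]=queue B[5]; then Dawn at queue A[8]=queue B[6]; then Dawn at queue A[10]=queue B[7]; then Wire at queue A[13]=queue B[9]; then Wire at queue A[14]=queue B[10]; then Ember at queue A[15]=queue B[13]; then Wire at queue A[17]=queue B[16] gives a common subsequence of length 9. Since dp[18][16] = 9, nothing longer is possible.

9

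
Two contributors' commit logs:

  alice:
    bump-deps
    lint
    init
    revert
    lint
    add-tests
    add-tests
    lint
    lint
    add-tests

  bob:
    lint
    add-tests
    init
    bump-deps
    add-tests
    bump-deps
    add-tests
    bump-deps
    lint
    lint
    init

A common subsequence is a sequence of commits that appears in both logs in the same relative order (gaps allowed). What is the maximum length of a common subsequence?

Taking lint [2,1], init [3,3], add-tests [6,5], add-tests [7,7], lint [8,9], lint [9,10] gives a common subsequence of length 6. The LCS DP gives dp[10][11] = 6, so this is optimal.

6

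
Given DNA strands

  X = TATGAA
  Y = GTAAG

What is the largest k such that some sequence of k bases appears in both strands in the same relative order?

3

Pick T (X #1, Y #2), A (X #2, Y #4), G (X #4, Y #5); all 3 bases appear in both, in order, and the DP table's final entry dp[6][5] is also 3, so no common subsequence is longer.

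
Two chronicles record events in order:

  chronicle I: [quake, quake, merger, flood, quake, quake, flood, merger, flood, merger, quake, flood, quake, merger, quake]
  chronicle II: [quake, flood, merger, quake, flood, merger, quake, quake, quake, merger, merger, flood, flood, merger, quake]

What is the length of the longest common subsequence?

One common subsequence of length 10: quake [1,1], then quake [2,4], then merger [3,6], then quake [5,8], then quake [6,9], then merger [8,11], then flood [9,12], then flood [12,13], then merger [14,14], then quake [15,15]. dp[15][15] = 10 confirms this is the maximum.

10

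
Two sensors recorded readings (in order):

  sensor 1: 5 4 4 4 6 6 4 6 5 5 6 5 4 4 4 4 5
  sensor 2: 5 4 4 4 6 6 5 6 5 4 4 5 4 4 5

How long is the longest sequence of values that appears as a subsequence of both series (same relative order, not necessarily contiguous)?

14

Match 5 at sensor 1[1]=sensor 2[1], 4 at sensor 1[2]=sensor 2[2], 4 at sensor 1[3]=sensor 2[3], 4 at sensor 1[4]=sensor 2[4], 6 at sensor 1[6]=sensor 2[5], 6 at sensor 1[8]=sensor 2[6], 5 at sensor 1[10]=sensor 2[7], 6 at sensor 1[11]=sensor 2[8], 5 at sensor 1[12]=sensor 2[9], 4 at sensor 1[13]=sensor 2[10], 4 at sensor 1[14]=sensor 2[11], 4 at sensor 1[15]=sensor 2[13], 4 at sensor 1[16]=sensor 2[14], 5 at sensor 1[17]=sensor 2[15] — 14 values in the same relative order in both. dp[17][15] = 14 confirms this is the maximum.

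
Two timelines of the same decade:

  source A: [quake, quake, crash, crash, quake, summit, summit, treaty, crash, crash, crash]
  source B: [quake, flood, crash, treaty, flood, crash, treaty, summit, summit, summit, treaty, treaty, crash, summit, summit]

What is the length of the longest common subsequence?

Match quake [1,1]; then crash [3,3]; then crash [4,6]; then summit [6,9]; then summit [7,10]; then treaty [8,12]; then crash [9,13] — 7 events in the same relative order in both, and the DP table's final entry dp[11][15] is also 7, so no common subsequence is longer.

7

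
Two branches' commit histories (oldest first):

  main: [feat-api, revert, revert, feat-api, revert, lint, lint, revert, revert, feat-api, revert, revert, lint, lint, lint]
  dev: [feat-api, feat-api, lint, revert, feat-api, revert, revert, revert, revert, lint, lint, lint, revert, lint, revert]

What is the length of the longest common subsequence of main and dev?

10

Taking feat-api at main[1]=dev[2], revert at main[3]=dev[4], feat-api at main[4]=dev[5], revert at main[5]=dev[6], revert at main[8]=dev[7], revert at main[9]=dev[8], revert at main[11]=dev[9], lint at main[13]=dev[11], lint at main[14]=dev[12], lint at main[15]=dev[14] gives a common subsequence of length 10. Since dp[15][15] = 10, nothing longer is possible.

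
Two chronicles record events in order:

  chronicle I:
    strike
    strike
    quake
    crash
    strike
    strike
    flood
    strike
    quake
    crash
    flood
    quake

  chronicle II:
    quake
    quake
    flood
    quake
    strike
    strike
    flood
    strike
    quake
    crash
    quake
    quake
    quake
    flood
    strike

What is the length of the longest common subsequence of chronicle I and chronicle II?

8

Match quake (chronicle I #3, chronicle II #4) → strike (chronicle I #5, chronicle II #5) → strike (chronicle I #6, chronicle II #6) → flood (chronicle I #7, chronicle II #7) → strike (chronicle I #8, chronicle II #8) → quake (chronicle I #9, chronicle II #9) → crash (chronicle I #10, chronicle II #10) → flood (chronicle I #11, chronicle II #14) — 8 events in the same relative order in both, and the DP table's final entry dp[12][15] is also 8, so no common subsequence is longer.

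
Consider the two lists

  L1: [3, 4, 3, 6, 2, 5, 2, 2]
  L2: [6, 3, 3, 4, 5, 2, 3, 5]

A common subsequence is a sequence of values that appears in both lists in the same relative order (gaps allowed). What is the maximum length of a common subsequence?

Let dp[i][j] be the LCS length of the first i values of L1 and the first j values of L2. dp[i][j] = dp[i-1][j-1]+1 when the i-th and j-th values match, else max(dp[i-1][j], dp[i][j-1]).
    ·  6  3  3  4  5  2  3  5
 ·  0  0  0  0  0  0  0  0  0
 3  0  0  1  1  1  1  1  1  1
 4  0  0  1  1  2  2  2  2  2
 3  0  0  1  2  2  2  2  3  3
 6  0  1  1  2  2  2  2  3  3
 2  0  1  1  2  2  2  3  3  3
 5  0  1  1  2  2  3  3  3  4
 2  0  1  1  2  2  3  4  4  4
 2  0  1  1  2  2  3  4  4  4
dp[8][8] = 4. One LCS (by backtracking along matches): 3, 4, 3, 5.

4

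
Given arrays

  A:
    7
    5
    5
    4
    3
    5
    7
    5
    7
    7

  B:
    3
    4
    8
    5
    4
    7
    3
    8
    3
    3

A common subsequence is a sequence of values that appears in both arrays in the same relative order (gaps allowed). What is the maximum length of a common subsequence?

3

Let dp[i][j] be the LCS length of the first i values of A and the first j values of B. dp[i][j] = dp[i-1][j-1]+1 when the i-th and j-th values match, else max(dp[i-1][j], dp[i][j-1]).
    ·  3  4  8  5  4  7  3  8  3  3
 ·  0  0  0  0  0  0  0  0  0  0  0
 7  0  0  0  0  0  0  1  1  1  1  1
 5  0  0  0  0  1  1  1  1  1  1  1
 5  0  0  0  0  1  1  1  1  1  1  1
 4  0  0  1  1  1  2  2  2  2  2  2
 3  0  1  1  1  1  2  2  3  3  3  3
 5  0  1  1  1  2  2  2  3  3  3  3
 7  0  1  1  1  2  2  3  3  3  3  3
 5  0  1  1  1  2  2  3  3  3  3  3
 7  0  1  1  1  2  2  3  3  3  3  3
 7  0  1  1  1  2  2  3  3  3  3  3
dp[10][10] = 3. One LCS (by backtracking along matches): 5, 4, 3.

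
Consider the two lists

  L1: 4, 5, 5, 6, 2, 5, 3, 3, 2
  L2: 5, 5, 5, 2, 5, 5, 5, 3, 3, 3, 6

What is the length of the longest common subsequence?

Let dp[i][j] be the LCS length of the first i values of L1 and the first j values of L2. dp[i][j] = dp[i-1][j-1]+1 when the i-th and j-th values match, else max(dp[i-1][j], dp[i][j-1]).
    ·  5  5  5  2  5  5  5  3  3  3  6
 ·  0  0  0  0  0  0  0  0  0  0  0  0
 4  0  0  0  0  0  0  0  0  0  0  0  0
 5  0  1  1  1  1  1  1  1  1  1  1  1
 5  0  1  2  2  2  2  2  2  2  2  2  2
 6  0  1  2  2  2  2  2  2  2  2  2  3
 2  0  1  2  2  3  3  3  3  3  3  3  3
 5  0  1  2  3  3  4  4  4  4  4  4  4
 3  0  1  2  3  3  4  4  4  5  5  5  5
 3  0  1  2  3  3  4  4  4  5  6  6  6
 2  0  1  2  3  4  4  4  4  5  6  6  6
dp[9][11] = 6. One LCS (by backtracking along matches): 5, 5, 2, 5, 3, 3.

6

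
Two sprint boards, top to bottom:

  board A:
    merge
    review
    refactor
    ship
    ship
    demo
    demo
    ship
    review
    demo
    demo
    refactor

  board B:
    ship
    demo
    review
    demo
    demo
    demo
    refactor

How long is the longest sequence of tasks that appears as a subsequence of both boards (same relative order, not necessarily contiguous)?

Match ship (board A #5, board B #1); then demo (board A #6, board B #2); then demo (board A #7, board B #4); then demo (board A #10, board B #5); then demo (board A #11, board B #6); then refactor (board A #12, board B #7) — 6 tasks in the same relative order in both. Since dp[12][7] = 6, nothing longer is possible.

6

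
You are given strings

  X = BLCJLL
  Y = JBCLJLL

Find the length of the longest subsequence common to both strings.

Pick B [1,2]; then L [2,4]; then J [4,5]; then L [5,6]; then L [6,7]; all 5 characters appear in both, in order. The LCS DP gives dp[6][7] = 5, so this is optimal.

5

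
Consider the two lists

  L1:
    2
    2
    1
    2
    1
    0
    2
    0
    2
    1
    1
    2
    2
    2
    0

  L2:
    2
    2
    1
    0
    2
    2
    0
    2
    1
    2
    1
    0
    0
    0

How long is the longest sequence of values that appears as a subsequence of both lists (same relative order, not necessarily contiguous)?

10

Pick 2 at L1[1]=L2[1]; then 2 at L1[2]=L2[2]; then 1 at L1[3]=L2[3]; then 2 at L1[4]=L2[5]; then 2 at L1[7]=L2[6]; then 0 at L1[8]=L2[7]; then 2 at L1[9]=L2[8]; then 1 at L1[10]=L2[9]; then 1 at L1[11]=L2[11]; then 0 at L1[15]=L2[14]; all 10 values appear in both, in order. The LCS DP gives dp[15][14] = 10, so this is optimal.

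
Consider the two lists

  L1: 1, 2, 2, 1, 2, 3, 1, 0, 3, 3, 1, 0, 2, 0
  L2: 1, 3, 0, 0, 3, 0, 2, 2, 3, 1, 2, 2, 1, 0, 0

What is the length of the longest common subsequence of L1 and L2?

Taking 1 [1,1] → 2 [2,7] → 2 [3,8] → 1 [4,10] → 2 [5,12] → 1 [11,13] → 0 [12,14] → 0 [14,15] gives a common subsequence of length 8. Since dp[14][15] = 8, nothing longer is possible.

8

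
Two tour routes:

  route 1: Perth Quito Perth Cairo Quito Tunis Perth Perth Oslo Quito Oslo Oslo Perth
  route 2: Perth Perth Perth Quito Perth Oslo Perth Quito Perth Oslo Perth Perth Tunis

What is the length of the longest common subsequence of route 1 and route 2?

8

One common subsequence of length 8: Perth [1,2]; then Perth [3,3]; then Quito [5,4]; then Perth [7,5]; then Perth [8,7]; then Quito [10,8]; then Oslo [11,10]; then Perth [13,12]. dp[13][13] = 8 confirms this is the maximum.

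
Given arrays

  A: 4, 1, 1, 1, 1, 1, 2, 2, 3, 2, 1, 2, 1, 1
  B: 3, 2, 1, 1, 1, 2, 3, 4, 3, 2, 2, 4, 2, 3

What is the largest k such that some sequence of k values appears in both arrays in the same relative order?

7

Taking 1 [4,3], 1 [5,4], 1 [6,5], 2 [7,6], 2 [8,10], 2 [10,11], 2 [12,13] gives a common subsequence of length 7. Since dp[14][14] = 7, nothing longer is possible.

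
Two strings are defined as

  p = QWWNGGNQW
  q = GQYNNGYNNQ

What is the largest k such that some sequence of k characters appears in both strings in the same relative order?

Match Q at p[1]=q[2], N at p[4]=q[5], G at p[5]=q[6], N at p[7]=q[9], Q at p[8]=q[10] — 5 characters in the same relative order in both. Since dp[9][10] = 5, nothing longer is possible.

5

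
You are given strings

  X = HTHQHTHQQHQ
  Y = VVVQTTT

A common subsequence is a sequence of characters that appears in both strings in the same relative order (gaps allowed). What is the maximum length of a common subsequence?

2

Let dp[i][j] be the LCS length of the first i characters of X and the first j characters of Y. dp[i][j] = dp[i-1][j-1]+1 when the i-th and j-th characters match, else max(dp[i-1][j], dp[i][j-1]).
    ·  V  V  V  Q  T  T  T
 ·  0  0  0  0  0  0  0  0
 H  0  0  0  0  0  0  0  0
 T  0  0  0  0  0  1  1  1
 H  0  0  0  0  0  1  1  1
 Q  0  0  0  0  1  1  1  1
 H  0  0  0  0  1  1  1  1
 T  0  0  0  0  1  2  2  2
 H  0  0  0  0  1  2  2  2
 Q  0  0  0  0  1  2  2  2
 Q  0  0  0  0  1  2  2  2
 H  0  0  0  0  1  2  2  2
 Q  0  0  0  0  1  2  2  2
dp[11][7] = 2. One LCS (by backtracking along matches): TT.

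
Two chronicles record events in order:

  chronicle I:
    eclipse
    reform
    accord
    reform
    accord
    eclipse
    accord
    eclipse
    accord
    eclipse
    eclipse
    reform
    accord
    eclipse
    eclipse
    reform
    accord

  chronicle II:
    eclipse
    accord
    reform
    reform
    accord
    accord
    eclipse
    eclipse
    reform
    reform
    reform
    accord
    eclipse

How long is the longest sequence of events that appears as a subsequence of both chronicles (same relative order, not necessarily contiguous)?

Pick eclipse at chronicle I[1]=chronicle II[1], then reform at chronicle I[2]=chronicle II[3], then reform at chronicle I[4]=chronicle II[4], then accord at chronicle I[5]=chronicle II[5], then accord at chronicle I[7]=chronicle II[6], then eclipse at chronicle I[8]=chronicle II[7], then eclipse at chronicle I[10]=chronicle II[8], then reform at chronicle I[12]=chronicle II[11], then accord at chronicle I[13]=chronicle II[12], then eclipse at chronicle I[15]=chronicle II[13]; all 10 events appear in both, in order. The LCS DP gives dp[17][13] = 10, so this is optimal.

10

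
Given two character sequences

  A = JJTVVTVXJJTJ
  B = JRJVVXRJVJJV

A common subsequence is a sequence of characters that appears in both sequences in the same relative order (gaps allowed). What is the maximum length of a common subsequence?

8

Match J (A #1, B #1), J (A #2, B #3), V (A #5, B #4), V (A #7, B #5), X (A #8, B #6), J (A #9, B #8), J (A #10, B #10), J (A #12, B #11) — 8 characters in the same relative order in both. Since dp[12][12] = 8, nothing longer is possible.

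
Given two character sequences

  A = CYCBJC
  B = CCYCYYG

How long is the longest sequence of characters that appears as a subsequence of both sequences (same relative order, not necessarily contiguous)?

Let dp[i][j] be the LCS length of the first i characters of A and the first j characters of B. dp[i][j] = dp[i-1][j-1]+1 when the i-th and j-th characters match, else max(dp[i-1][j], dp[i][j-1]).
    ·  C  C  Y  C  Y  Y  G
 ·  0  0  0  0  0  0  0  0
 C  0  1  1  1  1  1  1  1
 Y  0  1  1  2  2  2  2  2
 C  0  1  2  2  3  3  3  3
 B  0  1  2  2  3  3  3  3
 J  0  1  2  2  3  3  3  3
 C  0  1  2  2  3  3  3  3
dp[6][7] = 3. One LCS (by backtracking along matches): CYC.

3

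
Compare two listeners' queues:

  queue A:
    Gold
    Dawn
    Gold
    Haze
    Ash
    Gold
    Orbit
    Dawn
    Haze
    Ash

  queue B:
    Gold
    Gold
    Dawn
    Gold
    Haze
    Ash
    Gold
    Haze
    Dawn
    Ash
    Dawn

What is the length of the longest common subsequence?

8

Match Gold [1,2]; then Dawn [2,3]; then Gold [3,4]; then Haze [4,5]; then Ash [5,6]; then Gold [6,7]; then Dawn [8,9]; then Ash [10,10] — 8 songs in the same relative order in both. dp[10][11] = 8 confirms this is the maximum.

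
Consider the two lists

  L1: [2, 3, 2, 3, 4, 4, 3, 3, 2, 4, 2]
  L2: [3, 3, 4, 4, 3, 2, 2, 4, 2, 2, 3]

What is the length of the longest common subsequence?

8

Match 3 [2,1]; then 3 [4,2]; then 4 [5,3]; then 4 [6,4]; then 3 [7,5]; then 2 [9,7]; then 4 [10,8]; then 2 [11,10] — 8 values in the same relative order in both. Since dp[11][11] = 8, nothing longer is possible.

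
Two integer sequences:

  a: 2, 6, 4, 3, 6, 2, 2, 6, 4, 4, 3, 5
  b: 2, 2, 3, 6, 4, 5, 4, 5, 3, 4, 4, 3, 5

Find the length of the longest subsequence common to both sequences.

One common subsequence of length 8: 2 at a[1]=b[2]; then 6 at a[2]=b[4]; then 4 at a[3]=b[7]; then 3 at a[4]=b[9]; then 4 at a[9]=b[10]; then 4 at a[10]=b[11]; then 3 at a[11]=b[12]; then 5 at a[12]=b[13]. Since dp[12][13] = 8, nothing longer is possible.

8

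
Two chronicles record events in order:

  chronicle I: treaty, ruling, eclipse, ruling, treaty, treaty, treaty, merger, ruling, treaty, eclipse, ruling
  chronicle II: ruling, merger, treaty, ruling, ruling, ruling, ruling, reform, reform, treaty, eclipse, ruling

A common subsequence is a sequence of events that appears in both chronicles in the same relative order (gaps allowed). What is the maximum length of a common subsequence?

7

Match treaty at chronicle I[1]=chronicle II[3], then ruling at chronicle I[2]=chronicle II[5], then ruling at chronicle I[4]=chronicle II[6], then ruling at chronicle I[9]=chronicle II[7], then treaty at chronicle I[10]=chronicle II[10], then eclipse at chronicle I[11]=chronicle II[11], then ruling at chronicle I[12]=chronicle II[12] — 7 events in the same relative order in both. dp[12][12] = 7 confirms this is the maximum.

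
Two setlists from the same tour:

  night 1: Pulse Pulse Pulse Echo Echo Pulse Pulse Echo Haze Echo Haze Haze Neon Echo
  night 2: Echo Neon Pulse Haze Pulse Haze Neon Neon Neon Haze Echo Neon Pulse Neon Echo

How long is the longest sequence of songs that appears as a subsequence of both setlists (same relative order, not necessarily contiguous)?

Match Echo (night 1 #4, night 2 #1), Pulse (night 1 #6, night 2 #3), Pulse (night 1 #7, night 2 #5), Haze (night 1 #9, night 2 #10), Echo (night 1 #10, night 2 #11), Neon (night 1 #13, night 2 #14), Echo (night 1 #14, night 2 #15) — 7 songs in the same relative order in both. Since dp[14][15] = 7, nothing longer is possible.

7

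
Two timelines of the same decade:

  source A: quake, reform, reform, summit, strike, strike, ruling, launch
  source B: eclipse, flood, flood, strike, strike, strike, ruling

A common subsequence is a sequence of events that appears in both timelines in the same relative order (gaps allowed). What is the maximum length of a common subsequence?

Match strike [5,5] → strike [6,6] → ruling [7,7] — 3 events in the same relative order in both, and the DP table's final entry dp[8][7] is also 3, so no common subsequence is longer.

3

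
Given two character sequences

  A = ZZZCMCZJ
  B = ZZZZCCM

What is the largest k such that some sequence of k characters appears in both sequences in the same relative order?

Let dp[i][j] be the LCS length of the first i characters of A and the first j characters of B. dp[i][j] = dp[i-1][j-1]+1 when the i-th and j-th characters match, else max(dp[i-1][j], dp[i][j-1]).
    ·  Z  Z  Z  Z  C  C  M
 ·  0  0  0  0  0  0  0  0
 Z  0  1  1  1  1  1  1  1
 Z  0  1  2  2  2  2  2  2
 Z  0  1  2  3  3  3  3  3
 C  0  1  2  3  3  4  4  4
 M  0  1  2  3  3  4  4  5
 C  0  1  2  3  3  4  5  5
 Z  0  1  2  3  4  4  5  5
 J  0  1  2  3  4  4  5  5
dp[8][7] = 5. One LCS (by backtracking along matches): ZZZCM.

5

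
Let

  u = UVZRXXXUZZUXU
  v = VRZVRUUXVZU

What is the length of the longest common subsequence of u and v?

7

One common subsequence of length 7: V [2,1], Z [3,3], R [4,5], U [8,6], U [11,7], X [12,8], U [13,11]. Since dp[13][11] = 7, nothing longer is possible.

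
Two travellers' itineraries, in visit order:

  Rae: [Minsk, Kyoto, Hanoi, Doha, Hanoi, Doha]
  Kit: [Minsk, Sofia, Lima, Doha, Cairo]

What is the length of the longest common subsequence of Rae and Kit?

Pick Minsk at Rae[1]=Kit[1]; then Doha at Rae[4]=Kit[4]; all 2 stops appear in both, in order. dp[6][5] = 2 confirms this is the maximum.

2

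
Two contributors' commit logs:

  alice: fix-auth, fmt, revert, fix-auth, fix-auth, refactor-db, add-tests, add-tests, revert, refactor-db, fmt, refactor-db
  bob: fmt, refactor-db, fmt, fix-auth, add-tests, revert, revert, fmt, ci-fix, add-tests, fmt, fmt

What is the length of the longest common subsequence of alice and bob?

5

Match fmt [2,3]; then fix-auth [5,4]; then add-tests [7,5]; then add-tests [8,10]; then fmt [11,12] — 5 commits in the same relative order in both. dp[12][12] = 5 confirms this is the maximum.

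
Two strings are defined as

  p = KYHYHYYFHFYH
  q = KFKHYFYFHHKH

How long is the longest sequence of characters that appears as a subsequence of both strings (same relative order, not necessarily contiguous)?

7

Let dp[i][j] be the LCS length of the first i characters of p and the first j characters of q. dp[i][j] = dp[i-1][j-1]+1 when the i-th and j-th characters match, else max(dp[i-1][j], dp[i][j-1]).
    ·  K  F  K  H  Y  F  Y  F  H  H  K  H
 ·  0  0  0  0  0  0  0  0  0  0  0  0  0
 K  0  1  1  1  1  1  1  1  1  1  1  1  1
 Y  0  1  1  1  1  2  2  2  2  2  2  2  2
 H  0  1  1  1  2  2  2  2  2  3  3  3  3
 Y  0  1  1  1  2  3  3  3  3  3  3  3  3
 H  0  1  1  1  2  3  3  3  3  4  4  4  4
 Y  0  1  1  1  2  3  3  4  4  4  4  4  4
 Y  0  1  1  1  2  3  3  4  4  4  4  4  4
 F  0  1  2  2  2  3  4  4  5  5  5  5  5
 H  0  1  2  2  3  3  4  4  5  6  6  6  6
 F  0  1  2  2  3  3  4  4  5  6  6  6  6
 Y  0  1  2  2  3  4  4  5  5  6  6  6  6
 H  0  1  2  2  3  4  4  5  5  6  7  7  7
dp[12][12] = 7. One LCS (by backtracking along matches): KHYYFHH.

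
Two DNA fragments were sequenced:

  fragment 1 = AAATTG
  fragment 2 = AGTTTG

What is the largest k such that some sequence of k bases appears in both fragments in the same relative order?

Taking A [1,1], T [4,4], T [5,5], G [6,6] gives a common subsequence of length 4. dp[6][6] = 4 confirms this is the maximum.

4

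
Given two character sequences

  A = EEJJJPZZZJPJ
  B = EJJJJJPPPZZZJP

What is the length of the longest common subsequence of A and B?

Pick E at A[1]=B[1], then J at A[3]=B[4], then J at A[4]=B[5], then J at A[5]=B[6], then P at A[6]=B[9], then Z at A[7]=B[10], then Z at A[8]=B[11], then Z at A[9]=B[12], then J at A[10]=B[13], then P at A[11]=B[14]; all 10 characters appear in both, in order. Since dp[12][14] = 10, nothing longer is possible.

10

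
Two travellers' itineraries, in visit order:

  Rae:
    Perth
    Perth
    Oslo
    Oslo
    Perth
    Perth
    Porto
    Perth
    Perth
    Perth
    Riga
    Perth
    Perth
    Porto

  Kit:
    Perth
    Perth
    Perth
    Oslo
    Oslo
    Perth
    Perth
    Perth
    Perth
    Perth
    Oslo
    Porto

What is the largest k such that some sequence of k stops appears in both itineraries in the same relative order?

Pick Perth (Rae #1, Kit #2); then Perth (Rae #2, Kit #3); then Oslo (Rae #3, Kit #4); then Oslo (Rae #4, Kit #5); then Perth (Rae #5, Kit #6); then Perth (Rae #6, Kit #7); then Perth (Rae #8, Kit #8); then Perth (Rae #9, Kit #9); then Perth (Rae #10, Kit #10); then Porto (Rae #14, Kit #12); all 10 stops appear in both, in order, and the DP table's final entry dp[14][12] is also 10, so no common subsequence is longer.

10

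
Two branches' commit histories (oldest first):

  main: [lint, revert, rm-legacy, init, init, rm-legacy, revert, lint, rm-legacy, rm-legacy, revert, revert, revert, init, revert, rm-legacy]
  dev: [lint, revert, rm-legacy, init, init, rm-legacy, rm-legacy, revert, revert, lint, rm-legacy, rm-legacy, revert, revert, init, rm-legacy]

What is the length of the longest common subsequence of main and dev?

Pick lint [1,1], revert [2,2], rm-legacy [3,3], init [4,4], init [5,5], rm-legacy [6,7], revert [7,9], lint [8,10], rm-legacy [9,11], rm-legacy [10,12], revert [12,13], revert [13,14], init [14,15], rm-legacy [16,16]; all 14 commits appear in both, in order. dp[16][16] = 14 confirms this is the maximum.

14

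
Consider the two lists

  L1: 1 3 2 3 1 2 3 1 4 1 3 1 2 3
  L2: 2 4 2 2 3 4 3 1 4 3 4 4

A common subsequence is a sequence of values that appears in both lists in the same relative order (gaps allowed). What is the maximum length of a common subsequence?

7

Pick 2 at L1[3]=L2[3], 2 at L1[6]=L2[4], 3 at L1[7]=L2[5], 4 at L1[9]=L2[6], 3 at L1[11]=L2[7], 1 at L1[12]=L2[8], 3 at L1[14]=L2[10]; all 7 values appear in both, in order. Since dp[14][12] = 7, nothing longer is possible.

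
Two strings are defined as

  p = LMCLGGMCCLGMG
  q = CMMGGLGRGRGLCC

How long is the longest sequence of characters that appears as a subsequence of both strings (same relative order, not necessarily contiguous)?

One common subsequence of length 6: M at p[2]=q[3], L at p[4]=q[6], G at p[5]=q[9], G at p[6]=q[11], C at p[8]=q[13], C at p[9]=q[14]. dp[13][14] = 6 confirms this is the maximum.

6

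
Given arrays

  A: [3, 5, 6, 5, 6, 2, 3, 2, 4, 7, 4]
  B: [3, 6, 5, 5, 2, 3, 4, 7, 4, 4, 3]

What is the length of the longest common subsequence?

8

Taking 3 (A #1, B #1) → 5 (A #2, B #3) → 5 (A #4, B #4) → 2 (A #6, B #5) → 3 (A #7, B #6) → 4 (A #9, B #7) → 7 (A #10, B #8) → 4 (A #11, B #10) gives a common subsequence of length 8, and the DP table's final entry dp[11][11] is also 8, so no common subsequence is longer.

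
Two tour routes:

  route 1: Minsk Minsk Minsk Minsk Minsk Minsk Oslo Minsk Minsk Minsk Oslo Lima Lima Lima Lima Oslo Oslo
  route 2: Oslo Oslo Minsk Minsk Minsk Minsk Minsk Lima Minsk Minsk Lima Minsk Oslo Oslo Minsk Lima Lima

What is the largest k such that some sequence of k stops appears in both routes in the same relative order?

11

Taking Minsk at route 1[1]=route 2[3]; then Minsk at route 1[2]=route 2[4]; then Minsk at route 1[3]=route 2[5]; then Minsk at route 1[4]=route 2[6]; then Minsk at route 1[5]=route 2[7]; then Minsk at route 1[6]=route 2[9]; then Minsk at route 1[8]=route 2[10]; then Minsk at route 1[9]=route 2[12]; then Minsk at route 1[10]=route 2[15]; then Lima at route 1[14]=route 2[16]; then Lima at route 1[15]=route 2[17] gives a common subsequence of length 11. dp[17][17] = 11 confirms this is the maximum.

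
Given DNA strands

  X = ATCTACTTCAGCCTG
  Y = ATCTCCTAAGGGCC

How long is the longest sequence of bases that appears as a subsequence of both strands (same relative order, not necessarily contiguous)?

10

Taking A [1,1], then T [2,2], then C [3,3], then T [4,4], then C [6,6], then T [7,7], then A [10,9], then G [11,12], then C [12,13], then C [13,14] gives a common subsequence of length 10. dp[15][14] = 10 confirms this is the maximum.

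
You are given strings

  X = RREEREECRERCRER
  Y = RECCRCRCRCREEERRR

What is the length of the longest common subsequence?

10

Match R at X[2]=Y[1] → E at X[3]=Y[2] → R at X[5]=Y[5] → C at X[8]=Y[6] → R at X[9]=Y[7] → R at X[11]=Y[9] → C at X[12]=Y[10] → R at X[13]=Y[11] → E at X[14]=Y[14] → R at X[15]=Y[17] — 10 characters in the same relative order in both, and the DP table's final entry dp[15][17] is also 10, so no common subsequence is longer.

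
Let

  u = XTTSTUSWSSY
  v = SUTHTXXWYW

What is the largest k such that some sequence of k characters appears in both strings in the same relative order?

Let dp[i][j] be the LCS length of the first i characters of u and the first j characters of v. dp[i][j] = dp[i-1][j-1]+1 when the i-th and j-th characters match, else max(dp[i-1][j], dp[i][j-1]).
    ·  S  U  T  H  T  X  X  W  Y  W
 ·  0  0  0  0  0  0  0  0  0  0  0
 X  0  0  0  0  0  0  1  1  1  1  1
 T  0  0  0  1  1  1  1  1  1  1  1
 T  0  0  0  1  1  2  2  2  2  2  2
 S  0  1  1  1  1  2  2  2  2  2  2
 T  0  1  1  2  2  2  2  2  2  2  2
 U  0  1  2  2  2  2  2  2  2  2  2
 S  0  1  2  2  2  2  2  2  2  2  2
 W  0  1  2  2  2  2  2  2  3  3  3
 S  0  1  2  2  2  2  2  2  3  3  3
 S  0  1  2  2  2  2  2  2  3  3  3
 Y  0  1  2  2  2  2  2  2  3  4  4
dp[11][10] = 4. One LCS (by backtracking along matches): TTWY.

4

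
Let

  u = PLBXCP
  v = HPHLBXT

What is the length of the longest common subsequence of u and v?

Let dp[i][j] be the LCS length of the first i characters of u and the first j characters of v. dp[i][j] = dp[i-1][j-1]+1 when the i-th and j-th characters match, else max(dp[i-1][j], dp[i][j-1]).
    ·  H  P  H  L  B  X  T
 ·  0  0  0  0  0  0  0  0
 P  0  0  1  1  1  1  1  1
 L  0  0  1  1  2  2  2  2
 B  0  0  1  1  2  3  3  3
 X  0  0  1  1  2  3  4  4
 C  0  0  1  1  2  3  4  4
 P  0  0  1  1  2  3  4  4
dp[6][7] = 4. One LCS (by backtracking along matches): PLBX.

4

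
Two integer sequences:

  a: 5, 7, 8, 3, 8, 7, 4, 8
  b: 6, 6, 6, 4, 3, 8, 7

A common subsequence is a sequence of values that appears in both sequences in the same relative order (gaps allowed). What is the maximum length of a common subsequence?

Pick 3 [4,5]; then 8 [5,6]; then 7 [6,7]; all 3 values appear in both, in order, and the DP table's final entry dp[8][7] is also 3, so no common subsequence is longer.

3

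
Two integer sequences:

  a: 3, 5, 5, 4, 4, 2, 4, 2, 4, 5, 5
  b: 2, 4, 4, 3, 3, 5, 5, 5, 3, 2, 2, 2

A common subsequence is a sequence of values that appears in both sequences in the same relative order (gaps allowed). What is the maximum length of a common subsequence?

Let dp[i][j] be the LCS length of the first i values of a and the first j values of b. dp[i][j] = dp[i-1][j-1]+1 when the i-th and j-th values match, else max(dp[i-1][j], dp[i][j-1]).
    ·  2  4  4  3  3  5  5  5  3  2  2  2
 ·  0  0  0  0  0  0  0  0  0  0  0  0  0
 3  0  0  0  0  1  1  1  1  1  1  1  1  1
 5  0  0  0  0  1  1  2  2  2  2  2  2  2
 5  0  0  0  0  1  1  2  3  3  3  3  3  3
 4  0  0  1  1  1  1  2  3  3  3  3  3  3
 4  0  0  1  2  2  2  2  3  3  3  3  3  3
 2  0  1  1  2  2  2  2  3  3  3  4  4  4
 4  0  1  2  2  2  2  2  3  3  3  4  4  4
 2  0  1  2  2  2  2  2  3  3  3  4  5  5
 4  0  1  2  3  3  3  3  3  3  3  4  5  5
 5  0  1  2  3  3  3  4  4  4  4  4  5  5
 5  0  1  2  3  3  3  4  5  5  5  5  5  5
dp[11][12] = 5. One LCS (by backtracking along matches): 3, 5, 5, 2, 2.

5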